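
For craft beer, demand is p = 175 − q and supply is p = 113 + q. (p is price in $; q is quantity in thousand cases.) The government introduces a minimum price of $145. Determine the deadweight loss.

Competitive equilibrium: 175 − q = 113 + q → q* = 31, p* = 144.
At the floor p = 145, quantity demanded = (175 − 145)/1 = 30.
Sellers' marginal cost at q' = 30: 113 + 1·30 = 143.
Δq = 31 − 30 = 1; wedge = 145 − 143 = 2.
DWL = ½ × 1 × 2 = $1 thousand.

$1 thousand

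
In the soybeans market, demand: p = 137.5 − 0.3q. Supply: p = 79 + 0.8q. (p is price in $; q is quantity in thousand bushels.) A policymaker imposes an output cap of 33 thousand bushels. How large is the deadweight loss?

$224.02 thousand

Competitive equilibrium: 137.5 − 0.3q = 79 + 0.8q → q* = 53.1818, p* = 121.5455.
At q = 33: demand price = 137.5 − 0.3·33 = 127.6; supply price = 79 + 0.8·33 = 105.4.
Δq = 53.1818 − 33 = 20.1818; wedge = 127.6 − 105.4 = 22.2.
The triangle = ½ × 20.1818 × 22.2 = $224.02 thousand.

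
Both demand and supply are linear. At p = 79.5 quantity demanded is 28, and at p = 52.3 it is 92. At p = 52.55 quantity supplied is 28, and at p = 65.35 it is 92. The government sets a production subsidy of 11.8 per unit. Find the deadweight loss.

111.392

Demand slope = (52.3 − 79.5)/(92 − 28) = −0.425, so p = 91.4 − 0.425q.
Supply slope = (65.35 − 52.55)/(92 − 28) = 0.2, so p = 46.95 + 0.2q.
Competitive equilibrium: 91.4 − 0.425q = 46.95 + 0.2q → q* = 71.12, p* = 61.174.
The subsidy lowers effective supply by 11.8: p = 35.15 + 0.2q.
New quantity: 91.4 − 0.425q = 35.15 + 0.2q → q' = 90.
Overproduction Δq = 90 − 71.12 = 18.88; wedge = subsidy = 11.8.
DWL = ½ × 18.88 × 11.8 = 111.392.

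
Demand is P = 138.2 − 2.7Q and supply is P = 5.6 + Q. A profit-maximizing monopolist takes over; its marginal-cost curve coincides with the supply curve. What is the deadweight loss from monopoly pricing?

422.89

Competitive equilibrium: 138.2 − 2.7Q = 5.6 + Q → Q* = 35.83784, P* = 41.43784.
Marginal revenue: MR = 138.2 − 5.4Q. Set MR = MC: 138.2 − 5.4Q = 5.6 + Q → Q_m = 20.71875.
Price P_m = 138.2 − 2.7·20.71875 = 82.25938; MC(Q_m) = 5.6 + 1·20.71875 = 26.31875.
Competitive Q* = 35.83784, so ΔQ = 15.11909; wedge = 82.25938 − 26.31875 = 55.94063.
Deadweight loss = ½ × 15.11909 × 55.94063 = 422.89.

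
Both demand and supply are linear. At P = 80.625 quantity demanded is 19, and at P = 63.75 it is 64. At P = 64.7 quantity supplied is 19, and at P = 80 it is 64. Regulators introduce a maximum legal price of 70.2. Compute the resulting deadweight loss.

Demand slope = (63.75 − 80.625)/(64 − 19) = −0.375, so P = 87.75 − 0.375Q.
Supply slope = (80 − 64.7)/(64 − 19) = 0.34, so P = 58.24 + 0.34Q.
Competitive equilibrium: 87.75 − 0.375Q = 58.24 + 0.34Q → Q* = 41.2727, P* = 72.2727.
At the ceiling P = 70.2, quantity supplied = (70.2 − 58.24)/0.34 = 35.1765.
Willingness to pay at Q' = 35.1765: 87.75 − 0.375·35.1765 = 74.5588.
ΔQ = 41.2727 − 35.1765 = 6.0962; wedge = 74.5588 − 70.2 = 4.3588.
The triangle = ½ × 6.0962 × 4.3588 = 13.29.

13.29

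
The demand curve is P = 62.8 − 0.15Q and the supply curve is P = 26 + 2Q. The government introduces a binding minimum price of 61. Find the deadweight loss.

Competitive equilibrium: 62.8 − 0.15Q = 26 + 2Q → Q* = 17.1163, P* = 60.2326.
At the floor P = 61, quantity demanded = (62.8 − 61)/0.15 = 12.
Sellers' marginal cost at Q' = 12: 26 + 2·12 = 50.
ΔQ = 17.1163 − 12 = 5.1163; wedge = 61 − 50 = 11.
Welfare loss = ½ × 5.1163 × 11 = 28.14.

28.14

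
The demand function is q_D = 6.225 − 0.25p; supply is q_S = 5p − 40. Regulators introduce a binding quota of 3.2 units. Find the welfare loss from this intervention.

1.43

In inverse form: demand p = 24.9 − 4q, supply p = 8 + 0.2q.
Competitive equilibrium: 24.9 − 4q = 8 + 0.2q → q* = 4.0238, p* = 8.8048.
At q = 3.2: demand price = 24.9 − 4·3.2 = 12.1; supply price = 8 + 0.2·3.2 = 8.64.
Δq = 4.0238 − 3.2 = 0.8238; wedge = 12.1 − 8.64 = 3.46.
The triangle = ½ × 0.8238 × 3.46 = 1.43.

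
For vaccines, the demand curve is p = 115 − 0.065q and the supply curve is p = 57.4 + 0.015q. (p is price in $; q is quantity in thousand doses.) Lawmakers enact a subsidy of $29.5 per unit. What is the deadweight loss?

Competitive equilibrium: 115 − 0.065q = 57.4 + 0.015q → q* = 720, p* = 68.2.
The subsidy lowers effective supply by 29.5: p = 27.9 + 0.015q.
New quantity: 115 − 0.065q = 27.9 + 0.015q → q' = 1088.75.
Overproduction Δq = 1088.75 − 720 = 368.75; wedge = subsidy = 29.5.
The triangle = ½ × 368.75 × 29.5 = $5439.06 thousand.

$5439.06 thousand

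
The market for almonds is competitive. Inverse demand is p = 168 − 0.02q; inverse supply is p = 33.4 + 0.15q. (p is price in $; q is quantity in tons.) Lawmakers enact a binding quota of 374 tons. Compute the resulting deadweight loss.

$14834.82

Competitive equilibrium: 168 − 0.02q = 33.4 + 0.15q → q* = 791.7647, p* = 152.1647.
At q = 374: demand price = 168 − 0.02·374 = 160.52; supply price = 33.4 + 0.15·374 = 89.5.
Δq = 791.7647 − 374 = 417.7647; wedge = 160.52 − 89.5 = 71.02.
Deadweight loss = ½ × 417.7647 × 71.02 = $14834.82.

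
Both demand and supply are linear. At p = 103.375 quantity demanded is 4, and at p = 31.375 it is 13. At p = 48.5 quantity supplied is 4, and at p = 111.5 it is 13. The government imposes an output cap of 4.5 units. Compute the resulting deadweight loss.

74.81

Demand slope = (31.375 − 103.375)/(13 − 4) = −8, so p = 135.375 − 8q.
Supply slope = (111.5 − 48.5)/(13 − 4) = 7, so p = 20.5 + 7q.
Competitive equilibrium: 135.375 − 8q = 20.5 + 7q → q* = 7.6583, p* = 74.1083.
At q = 4.5: demand price = 135.375 − 8·4.5 = 99.375; supply price = 20.5 + 7·4.5 = 52.
Δq = 7.6583 − 4.5 = 3.1583; wedge = 99.375 − 52 = 47.375.
The triangle = ½ × 3.1583 × 47.375 = 74.81.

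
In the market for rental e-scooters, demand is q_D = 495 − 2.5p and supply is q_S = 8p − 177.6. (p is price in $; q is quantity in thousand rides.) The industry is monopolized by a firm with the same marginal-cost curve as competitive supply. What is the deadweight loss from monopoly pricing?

$5504.08 thousand

In inverse form: demand p = 198 − 0.4q, supply p = 22.2 + 0.125q.
Competitive equilibrium: 198 − 0.4q = 22.2 + 0.125q → q* = 334.8571, p* = 64.0571.
Marginal revenue: MR = 198 − 0.8q. Set MR = MC: 198 − 0.8q = 22.2 + 0.125q → q_m = 190.0541.
Price p_m = 198 − 0.4·190.0541 = 121.9784; MC(q_m) = 22.2 + 0.125·190.0541 = 45.9568.
Competitive q* = 334.8571, so Δq = 144.803; wedge = 121.9784 − 45.9568 = 76.0216.
Welfare loss = ½ × 144.803 × 76.0216 = $5504.08 thousand.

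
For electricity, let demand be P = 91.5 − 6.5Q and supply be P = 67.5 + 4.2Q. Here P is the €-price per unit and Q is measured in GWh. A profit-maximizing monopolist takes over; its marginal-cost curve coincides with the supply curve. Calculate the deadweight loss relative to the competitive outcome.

€3.84

Competitive equilibrium: 91.5 − 6.5Q = 67.5 + 4.2Q → Q* = 2.243, P* = 76.9206.
Marginal revenue: MR = 91.5 − 13Q. Set MR = MC: 91.5 − 13Q = 67.5 + 4.2Q → Q_m = 1.3953.
Price P_m = 91.5 − 6.5·1.3953 = 82.4306; MC(Q_m) = 67.5 + 4.2·1.3953 = 73.3603.
Competitive Q* = 2.243, so ΔQ = 0.8477; wedge = 82.4306 − 73.3603 = 9.0703.
Welfare loss = ½ × 0.8477 × 9.0703 = €3.84.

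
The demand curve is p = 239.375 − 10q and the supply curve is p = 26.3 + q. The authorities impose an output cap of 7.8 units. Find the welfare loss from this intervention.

736.31

Competitive equilibrium: 239.375 − 10q = 26.3 + q → q* = 19.37045, p* = 45.67045.
At q = 7.8: demand price = 239.375 − 10·7.8 = 161.375; supply price = 26.3 + 1·7.8 = 34.1.
Δq = 19.37045 − 7.8 = 11.57045; wedge = 161.375 − 34.1 = 127.275.
DWL = ½ × 11.57045 × 127.275 = 736.31.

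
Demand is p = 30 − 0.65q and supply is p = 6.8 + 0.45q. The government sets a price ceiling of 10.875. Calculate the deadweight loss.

Competitive equilibrium: 30 − 0.65q = 6.8 + 0.45q → q* = 21.0909, p* = 16.2909.
At the ceiling p = 10.875, quantity supplied = (10.875 − 6.8)/0.45 = 9.0556.
Willingness to pay at q' = 9.0556: 30 − 0.65·9.0556 = 24.1139.
Δq = 21.0909 − 9.0556 = 12.0353; wedge = 24.1139 − 10.875 = 13.2389.
DWL = ½ × 12.0353 × 13.2389 = 79.67.

79.67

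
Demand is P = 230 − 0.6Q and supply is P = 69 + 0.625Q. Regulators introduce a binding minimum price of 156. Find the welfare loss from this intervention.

40.14

Competitive equilibrium: 230 − 0.6Q = 69 + 0.625Q → Q* = 131.4286, P* = 151.1429.
At the floor P = 156, quantity demanded = (230 − 156)/0.6 = 123.3333.
Sellers' marginal cost at Q' = 123.3333: 69 + 0.625·123.3333 = 146.0833.
ΔQ = 131.4286 − 123.3333 = 8.0953; wedge = 156 − 146.0833 = 9.9167.
Deadweight loss = ½ × 8.0953 × 9.9167 = 40.14.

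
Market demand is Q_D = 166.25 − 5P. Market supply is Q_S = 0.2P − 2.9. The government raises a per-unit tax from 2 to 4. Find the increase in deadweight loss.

In inverse form: demand P = 33.25 − 0.2Q, supply P = 14.5 + 5Q.
Competitive equilibrium: 33.25 − 0.2Q = 14.5 + 5Q → Q* = 3.6058, P* = 32.5288.
For a per-unit tax t: ΔQ = t/5.2, so DWL = ½·t·(t/5.2) = t²/10.4.
At t = 2: DWL = 0.385. At t = 4: DWL = 1.538.
Increase = 1.538 − 0.385 = 1.15.

1.15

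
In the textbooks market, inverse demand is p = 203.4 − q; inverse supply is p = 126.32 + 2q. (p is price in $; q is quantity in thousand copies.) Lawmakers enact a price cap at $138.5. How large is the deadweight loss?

$576.44 thousand

Competitive equilibrium: 203.4 − q = 126.32 + 2q → q* = 25.6933, p* = 177.7067.
At the ceiling p = 138.5, quantity supplied = (138.5 − 126.32)/2 = 6.09.
Willingness to pay at q' = 6.09: 203.4 − 1·6.09 = 197.31.
Δq = 25.6933 − 6.09 = 19.6033; wedge = 197.31 − 138.5 = 58.81.
DWL = ½ × 19.6033 × 58.81 = $576.44 thousand.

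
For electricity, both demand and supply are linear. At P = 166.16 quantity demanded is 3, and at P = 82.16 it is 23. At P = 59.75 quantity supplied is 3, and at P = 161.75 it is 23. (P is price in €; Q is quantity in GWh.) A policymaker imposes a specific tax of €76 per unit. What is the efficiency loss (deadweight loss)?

€310.54

Demand slope = (82.16 − 166.16)/(23 − 3) = −4.2, so P = 178.76 − 4.2Q.
Supply slope = (161.75 − 59.75)/(23 − 3) = 5.1, so P = 44.45 + 5.1Q.
Competitive equilibrium: 178.76 − 4.2Q = 44.45 + 5.1Q → Q* = 14.4419, P* = 118.1039.
With the tax, the buyer price exceeds the seller price by 76: (178.76 − 4.2Q) − (44.45 + 5.1Q) = 76 → Q' = 6.2699.
ΔQ = 14.4419 − 6.2699 = 8.172; the wedge equals the tax, 76.
DWL = ½ × 8.172 × 76 = €310.54.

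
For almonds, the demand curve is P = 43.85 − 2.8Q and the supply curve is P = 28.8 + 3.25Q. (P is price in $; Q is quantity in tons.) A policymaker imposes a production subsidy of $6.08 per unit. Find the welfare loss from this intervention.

$3.06

Competitive equilibrium: 43.85 − 2.8Q = 28.8 + 3.25Q → Q* = 2.4876, P* = 36.8847.
The subsidy lowers effective supply by 6.08: P = 22.72 + 3.25Q.
New quantity: 43.85 − 2.8Q = 22.72 + 3.25Q → Q' = 3.4926.
Overproduction ΔQ = 3.4926 − 2.4876 = 1.005; wedge = subsidy = 6.08.
Welfare loss = ½ × 1.005 × 6.08 = $3.06.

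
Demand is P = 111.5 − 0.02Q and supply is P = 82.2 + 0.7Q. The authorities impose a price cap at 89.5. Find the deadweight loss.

Competitive equilibrium: 111.5 − 0.02Q = 82.2 + 0.7Q → Q* = 40.6944, P* = 110.6861.
At the ceiling P = 89.5, quantity supplied = (89.5 − 82.2)/0.7 = 10.4286.
Willingness to pay at Q' = 10.4286: 111.5 − 0.02·10.4286 = 111.2914.
ΔQ = 40.6944 − 10.4286 = 30.2658; wedge = 111.2914 − 89.5 = 21.7914.
DWL = ½ × 30.2658 × 21.7914 = 329.77.

329.77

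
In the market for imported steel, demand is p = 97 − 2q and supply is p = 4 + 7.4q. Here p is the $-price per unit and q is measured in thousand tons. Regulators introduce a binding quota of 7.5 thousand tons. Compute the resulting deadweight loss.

Competitive equilibrium: 97 − 2q = 4 + 7.4q → q* = 9.8936, p* = 77.2128.
At q = 7.5: demand price = 97 − 2·7.5 = 82; supply price = 4 + 7.4·7.5 = 59.5.
Δq = 9.8936 − 7.5 = 2.3936; wedge = 82 − 59.5 = 22.5.
The triangle = ½ × 2.3936 × 22.5 = $26.93 thousand.

$26.93 thousand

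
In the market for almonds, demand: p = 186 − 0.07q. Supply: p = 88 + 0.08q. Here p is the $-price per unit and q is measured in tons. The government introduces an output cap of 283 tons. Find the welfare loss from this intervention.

Competitive equilibrium: 186 − 0.07q = 88 + 0.08q → q* = 653.3333, p* = 140.2667.
At q = 283: demand price = 186 − 0.07·283 = 166.19; supply price = 88 + 0.08·283 = 110.64.
Δq = 653.3333 − 283 = 370.3333; wedge = 166.19 − 110.64 = 55.55.
DWL = ½ × 370.3333 × 55.55 = $10286.01.

$10286.01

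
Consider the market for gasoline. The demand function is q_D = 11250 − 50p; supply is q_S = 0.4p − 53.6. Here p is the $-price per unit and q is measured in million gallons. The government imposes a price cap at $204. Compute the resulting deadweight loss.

$82.90 million

In inverse form: demand p = 225 − 0.02q, supply p = 134 + 2.5q.
Competitive equilibrium: 225 − 0.02q = 134 + 2.5q → q* = 36.1111, p* = 224.2778.
At the ceiling p = 204, quantity supplied = (204 − 134)/2.5 = 28.
Willingness to pay at q' = 28: 225 − 0.02·28 = 224.44.
Δq = 36.1111 − 28 = 8.1111; wedge = 224.44 − 204 = 20.44.
The triangle = ½ × 8.1111 × 20.44 = $82.90 million.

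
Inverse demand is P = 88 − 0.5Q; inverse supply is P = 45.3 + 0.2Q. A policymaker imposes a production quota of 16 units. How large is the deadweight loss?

Competitive equilibrium: 88 − 0.5Q = 45.3 + 0.2Q → Q* = 61, P* = 57.5.
At Q = 16: demand price = 88 − 0.5·16 = 80; supply price = 45.3 + 0.2·16 = 48.5.
ΔQ = 61 − 16 = 45; wedge = 80 − 48.5 = 31.5.
Deadweight loss = ½ × 45 × 31.5 = 708.75.

708.75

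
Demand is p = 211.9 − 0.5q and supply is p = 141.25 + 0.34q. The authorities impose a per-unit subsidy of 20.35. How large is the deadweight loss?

246.50

Competitive equilibrium: 211.9 − 0.5q = 141.25 + 0.34q → q* = 84.1071, p* = 169.8464.
The subsidy lowers effective supply by 20.35: p = 120.9 + 0.34q.
New quantity: 211.9 − 0.5q = 120.9 + 0.34q → q' = 108.3333.
Overproduction Δq = 108.3333 − 84.1071 = 24.2262; wedge = subsidy = 20.35.
The triangle = ½ × 24.2262 × 20.35 = 246.50.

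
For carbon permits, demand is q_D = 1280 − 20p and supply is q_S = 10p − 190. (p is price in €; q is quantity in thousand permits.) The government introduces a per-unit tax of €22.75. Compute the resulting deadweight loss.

€1725.21 thousand

In inverse form: demand p = 64 − 0.05q, supply p = 19 + 0.1q.
Competitive equilibrium: 64 − 0.05q = 19 + 0.1q → q* = 300, p* = 49.
With the tax, the buyer price exceeds the seller price by 22.75: (64 − 0.05q) − (19 + 0.1q) = 22.75 → q' = 148.3333.
Δq = 300 − 148.3333 = 151.6667; the wedge equals the tax, 22.75.
The triangle = ½ × 151.6667 × 22.75 = €1725.21 thousand.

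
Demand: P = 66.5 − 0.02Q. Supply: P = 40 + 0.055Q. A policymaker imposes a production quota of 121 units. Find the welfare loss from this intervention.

2024.20

Competitive equilibrium: 66.5 − 0.02Q = 40 + 0.055Q → Q* = 353.3333, P* = 59.4333.
At Q = 121: demand price = 66.5 − 0.02·121 = 64.08; supply price = 40 + 0.055·121 = 46.655.
ΔQ = 353.3333 − 121 = 232.3333; wedge = 64.08 − 46.655 = 17.425.
Deadweight loss = ½ × 232.3333 × 17.425 = 2024.20.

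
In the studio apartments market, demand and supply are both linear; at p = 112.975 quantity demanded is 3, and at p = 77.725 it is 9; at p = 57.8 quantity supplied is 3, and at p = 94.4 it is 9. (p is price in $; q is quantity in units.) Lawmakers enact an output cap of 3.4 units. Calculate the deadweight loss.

Demand slope = (77.725 − 112.975)/(9 − 3) = −5.875, so p = 130.6 − 5.875q.
Supply slope = (94.4 − 57.8)/(9 − 3) = 6.1, so p = 39.5 + 6.1q.
Competitive equilibrium: 130.6 − 5.875q = 39.5 + 6.1q → q* = 7.6075, p* = 85.9058.
At q = 3.4: demand price = 130.6 − 5.875·3.4 = 110.625; supply price = 39.5 + 6.1·3.4 = 60.24.
Δq = 7.6075 − 3.4 = 4.2075; wedge = 110.625 − 60.24 = 50.385.
Welfare loss = ½ × 4.2075 × 50.385 = $106.

$106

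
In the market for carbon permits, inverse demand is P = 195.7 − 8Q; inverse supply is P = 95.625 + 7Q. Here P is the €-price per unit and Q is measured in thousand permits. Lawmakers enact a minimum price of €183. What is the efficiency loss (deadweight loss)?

€193.87 thousand

Competitive equilibrium: 195.7 − 8Q = 95.625 + 7Q → Q* = 6.6717, P* = 142.3267.
At the floor P = 183, quantity demanded = (195.7 − 183)/8 = 1.5875.
Sellers' marginal cost at Q' = 1.5875: 95.625 + 7·1.5875 = 106.7375.
ΔQ = 6.6717 − 1.5875 = 5.0842; wedge = 183 − 106.7375 = 76.2625.
DWL = ½ × 5.0842 × 76.2625 = €193.87 thousand.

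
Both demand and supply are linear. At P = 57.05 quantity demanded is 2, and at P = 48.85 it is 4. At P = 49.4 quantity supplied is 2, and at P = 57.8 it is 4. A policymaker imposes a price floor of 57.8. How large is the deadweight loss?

Demand slope = (48.85 − 57.05)/(4 − 2) = −4.1, so P = 65.25 − 4.1Q.
Supply slope = (57.8 − 49.4)/(4 − 2) = 4.2, so P = 41 + 4.2Q.
Competitive equilibrium: 65.25 − 4.1Q = 41 + 4.2Q → Q* = 2.9217, P* = 53.2711.
At the floor P = 57.8, quantity demanded = (65.25 − 57.8)/4.1 = 1.8171.
Sellers' marginal cost at Q' = 1.8171: 41 + 4.2·1.8171 = 48.6318.
ΔQ = 2.9217 − 1.8171 = 1.1046; wedge = 57.8 − 48.6318 = 9.1682.
Welfare loss = ½ × 1.1046 × 9.1682 = 5.06.

5.06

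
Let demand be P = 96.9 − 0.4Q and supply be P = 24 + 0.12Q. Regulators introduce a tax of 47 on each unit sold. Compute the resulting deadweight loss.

2124.04

Competitive equilibrium: 96.9 − 0.4Q = 24 + 0.12Q → Q* = 140.1923, P* = 40.8231.
With the tax, the buyer price exceeds the seller price by 47: (96.9 − 0.4Q) − (24 + 0.12Q) = 47 → Q' = 49.8077.
ΔQ = 140.1923 − 49.8077 = 90.3846; the wedge equals the tax, 47.
Welfare loss = ½ × 90.3846 × 47 = 2124.04.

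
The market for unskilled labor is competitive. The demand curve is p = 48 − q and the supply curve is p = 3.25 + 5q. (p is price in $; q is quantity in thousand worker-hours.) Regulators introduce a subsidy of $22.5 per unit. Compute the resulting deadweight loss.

$42.19 thousand

Competitive equilibrium: 48 − q = 3.25 + 5q → q* = 7.4583, p* = 40.5417.
The subsidy lowers effective supply by 22.5: p = 5q − 19.25.
New quantity: 48 − q = 5q − 19.25 → q' = 11.2083.
Overproduction Δq = 11.2083 − 7.4583 = 3.75; wedge = subsidy = 22.5.
DWL = ½ × 3.75 × 22.5 = $42.19 thousand.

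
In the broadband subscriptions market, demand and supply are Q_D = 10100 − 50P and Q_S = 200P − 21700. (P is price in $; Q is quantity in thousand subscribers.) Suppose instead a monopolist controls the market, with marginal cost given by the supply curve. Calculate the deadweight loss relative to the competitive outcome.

$34537.28 thousand

In inverse form: demand P = 202 − 0.02Q, supply P = 108.5 + 0.005Q.
Competitive equilibrium: 202 − 0.02Q = 108.5 + 0.005Q → Q* = 3740, P* = 127.2.
Marginal revenue: MR = 202 − 0.04Q. Set MR = MC: 202 − 0.04Q = 108.5 + 0.005Q → Q_m = 2077.77778.
Price P_m = 202 − 0.02·2077.77778 = 160.44444; MC(Q_m) = 108.5 + 0.005·2077.77778 = 118.88889.
Competitive Q* = 3740, so ΔQ = 1662.22222; wedge = 160.44444 − 118.88889 = 41.55555.
Deadweight loss = ½ × 1662.22222 × 41.55555 = $34537.28 thousand.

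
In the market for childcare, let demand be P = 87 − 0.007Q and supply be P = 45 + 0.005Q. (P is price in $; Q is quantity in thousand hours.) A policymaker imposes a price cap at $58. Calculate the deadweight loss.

$4860 thousand

Competitive equilibrium: 87 − 0.007Q = 45 + 0.005Q → Q* = 3500, P* = 62.5.
At the ceiling P = 58, quantity supplied = (58 − 45)/0.005 = 2600.
Willingness to pay at Q' = 2600: 87 − 0.007·2600 = 68.8.
ΔQ = 3500 − 2600 = 900; wedge = 68.8 − 58 = 10.8.
Deadweight loss = ½ × 900 × 10.8 = $4860 thousand.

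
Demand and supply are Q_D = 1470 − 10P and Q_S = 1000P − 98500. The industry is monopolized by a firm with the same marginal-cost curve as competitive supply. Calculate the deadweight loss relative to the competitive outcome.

2882.31

In inverse form: demand P = 147 − 0.1Q, supply P = 98.5 + 0.001Q.
Competitive equilibrium: 147 − 0.1Q = 98.5 + 0.001Q → Q* = 480.198, P* = 98.9802.
Marginal revenue: MR = 147 − 0.2Q. Set MR = MC: 147 − 0.2Q = 98.5 + 0.001Q → Q_m = 241.2935.
Price P_m = 147 − 0.1·241.2935 = 122.8707; MC(Q_m) = 98.5 + 0.001·241.2935 = 98.7413.
Competitive Q* = 480.198, so ΔQ = 238.9045; wedge = 122.8707 − 98.7413 = 24.1294.
Deadweight loss = ½ × 238.9045 × 24.1294 = 2882.31.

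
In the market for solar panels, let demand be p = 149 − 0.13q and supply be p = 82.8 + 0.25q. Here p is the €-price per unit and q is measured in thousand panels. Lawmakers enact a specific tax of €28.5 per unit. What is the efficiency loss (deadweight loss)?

Competitive equilibrium: 149 − 0.13q = 82.8 + 0.25q → q* = 174.2105, p* = 126.3526.
With the tax, the buyer price exceeds the seller price by 28.5: (149 − 0.13q) − (82.8 + 0.25q) = 28.5 → q' = 99.2105.
Δq = 174.2105 − 99.2105 = 75; the wedge equals the tax, 28.5.
DWL = ½ × 75 × 28.5 = €1068.75 thousand.

€1068.75 thousand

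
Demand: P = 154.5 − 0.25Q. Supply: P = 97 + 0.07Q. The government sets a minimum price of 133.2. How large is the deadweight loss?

1428.46

Competitive equilibrium: 154.5 − 0.25Q = 97 + 0.07Q → Q* = 179.6875, P* = 109.5781.
At the floor P = 133.2, quantity demanded = (154.5 − 133.2)/0.25 = 85.2.
Sellers' marginal cost at Q' = 85.2: 97 + 0.07·85.2 = 102.964.
ΔQ = 179.6875 − 85.2 = 94.4875; wedge = 133.2 − 102.964 = 30.236.
DWL = ½ × 94.4875 × 30.236 = 1428.46.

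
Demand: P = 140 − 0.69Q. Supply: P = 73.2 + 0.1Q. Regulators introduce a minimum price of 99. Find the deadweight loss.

Competitive equilibrium: 140 − 0.69Q = 73.2 + 0.1Q → Q* = 84.557, P* = 81.6557.
At the floor P = 99, quantity demanded = (140 − 99)/0.69 = 59.4203.
Sellers' marginal cost at Q' = 59.4203: 73.2 + 0.1·59.4203 = 79.142.
ΔQ = 84.557 − 59.4203 = 25.1367; wedge = 99 − 79.142 = 19.858.
Deadweight loss = ½ × 25.1367 × 19.858 = 249.58.

249.58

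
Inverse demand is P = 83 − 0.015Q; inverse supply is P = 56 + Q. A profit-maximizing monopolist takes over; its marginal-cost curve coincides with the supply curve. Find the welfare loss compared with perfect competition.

Competitive equilibrium: 83 − 0.015Q = 56 + Q → Q* = 26.601, P* = 82.601.
Marginal revenue: MR = 83 − 0.03Q. Set MR = MC: 83 − 0.03Q = 56 + Q → Q_m = 26.2136.
Price P_m = 83 − 0.015·26.2136 = 82.6068; MC(Q_m) = 56 + 1·26.2136 = 82.2136.
Competitive Q* = 26.601, so ΔQ = 0.3874; wedge = 82.6068 − 82.2136 = 0.3932.
The triangle = ½ × 0.3874 × 0.3932 = 0.08.

0.08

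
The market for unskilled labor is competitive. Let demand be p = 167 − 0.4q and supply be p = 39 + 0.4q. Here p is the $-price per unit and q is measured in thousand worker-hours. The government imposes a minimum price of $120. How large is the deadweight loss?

Competitive equilibrium: 167 − 0.4q = 39 + 0.4q → q* = 160, p* = 103.
At the floor p = 120, quantity demanded = (167 − 120)/0.4 = 117.5.
Sellers' marginal cost at q' = 117.5: 39 + 0.4·117.5 = 86.
Δq = 160 − 117.5 = 42.5; wedge = 120 − 86 = 34.
The triangle = ½ × 42.5 × 34 = $722.50 thousand.

$722.50 thousand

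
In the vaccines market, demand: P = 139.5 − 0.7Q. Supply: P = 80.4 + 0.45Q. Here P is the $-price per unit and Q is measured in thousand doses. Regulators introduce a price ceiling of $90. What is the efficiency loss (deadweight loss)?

Competitive equilibrium: 139.5 − 0.7Q = 80.4 + 0.45Q → Q* = 51.3913, P* = 103.5261.
At the ceiling P = 90, quantity supplied = (90 − 80.4)/0.45 = 21.3333.
Willingness to pay at Q' = 21.3333: 139.5 − 0.7·21.3333 = 124.5667.
ΔQ = 51.3913 − 21.3333 = 30.058; wedge = 124.5667 − 90 = 34.5667.
DWL = ½ × 30.058 × 34.5667 = $519.50 thousand.

$519.50 thousand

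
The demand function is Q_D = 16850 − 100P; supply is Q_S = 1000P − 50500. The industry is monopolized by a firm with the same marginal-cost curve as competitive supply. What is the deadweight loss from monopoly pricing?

In inverse form: demand P = 168.5 − 0.01Q, supply P = 50.5 + 0.001Q.
Competitive equilibrium: 168.5 − 0.01Q = 50.5 + 0.001Q → Q* = 10727.272727, P* = 61.227273.
Marginal revenue: MR = 168.5 − 0.02Q. Set MR = MC: 168.5 − 0.02Q = 50.5 + 0.001Q → Q_m = 5619.047619.
Price P_m = 168.5 − 0.01·5619.047619 = 112.309524; MC(Q_m) = 50.5 + 0.001·5619.047619 = 56.119048.
Competitive Q* = 10727.272727, so ΔQ = 5108.225108; wedge = 112.309524 − 56.119048 = 56.190476.
Deadweight loss = ½ × 5108.225108 × 56.190476 = 143516.80.

143516.80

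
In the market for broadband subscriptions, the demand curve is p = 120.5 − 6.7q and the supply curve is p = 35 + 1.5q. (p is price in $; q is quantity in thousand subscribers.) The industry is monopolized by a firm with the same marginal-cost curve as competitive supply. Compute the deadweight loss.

$90.13 thousand

Competitive equilibrium: 120.5 − 6.7q = 35 + 1.5q → q* = 10.4268, p* = 50.6402.
Marginal revenue: MR = 120.5 − 13.4q. Set MR = MC: 120.5 − 13.4q = 35 + 1.5q → q_m = 5.7383.
Price p_m = 120.5 − 6.7·5.7383 = 82.0534; MC(q_m) = 35 + 1.5·5.7383 = 43.6075.
Competitive q* = 10.4268, so Δq = 4.6885; wedge = 82.0534 − 43.6075 = 38.4459.
Deadweight loss = ½ × 4.6885 × 38.4459 = $90.13 thousand.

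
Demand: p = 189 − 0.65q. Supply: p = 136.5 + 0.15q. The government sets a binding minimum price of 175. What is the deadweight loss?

777.45

Competitive equilibrium: 189 − 0.65q = 136.5 + 0.15q → q* = 65.625, p* = 146.3438.
At the floor p = 175, quantity demanded = (189 − 175)/0.65 = 21.5385.
Sellers' marginal cost at q' = 21.5385: 136.5 + 0.15·21.5385 = 139.7308.
Δq = 65.625 − 21.5385 = 44.0865; wedge = 175 − 139.7308 = 35.2692.
The triangle = ½ × 44.0865 × 35.2692 = 777.45.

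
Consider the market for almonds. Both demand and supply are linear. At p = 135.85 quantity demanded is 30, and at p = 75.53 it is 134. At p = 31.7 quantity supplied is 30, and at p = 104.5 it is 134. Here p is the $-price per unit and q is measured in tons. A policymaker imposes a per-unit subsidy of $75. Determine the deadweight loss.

Demand slope = (75.53 − 135.85)/(134 − 30) = −0.58, so p = 153.25 − 0.58q.
Supply slope = (104.5 − 31.7)/(134 − 30) = 0.7, so p = 10.7 + 0.7q.
Competitive equilibrium: 153.25 − 0.58q = 10.7 + 0.7q → q* = 111.36719, p* = 88.65703.
The subsidy lowers effective supply by 75: p = 0.7q − 64.3.
New quantity: 153.25 − 0.58q = 0.7q − 64.3 → q' = 169.96094.
Overproduction Δq = 169.96094 − 111.36719 = 58.59375; wedge = subsidy = 75.
DWL = ½ × 58.59375 × 75 = $2197.27.

$2197.27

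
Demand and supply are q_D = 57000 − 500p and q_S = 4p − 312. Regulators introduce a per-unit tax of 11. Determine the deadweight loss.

In inverse form: demand p = 114 − 0.002q, supply p = 78 + 0.25q.
Competitive equilibrium: 114 − 0.002q = 78 + 0.25q → q* = 142.8571, p* = 113.7143.
With the tax, the buyer price exceeds the seller price by 11: (114 − 0.002q) − (78 + 0.25q) = 11 → q' = 99.2063.
Δq = 142.8571 − 99.2063 = 43.6508; the wedge equals the tax, 11.
Welfare loss = ½ × 43.6508 × 11 = 240.08.

240.08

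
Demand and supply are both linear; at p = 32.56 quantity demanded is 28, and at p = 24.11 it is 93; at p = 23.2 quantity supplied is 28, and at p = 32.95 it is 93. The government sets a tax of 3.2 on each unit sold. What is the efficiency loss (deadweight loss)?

Demand slope = (24.11 − 32.56)/(93 − 28) = −0.13, so p = 36.2 − 0.13q.
Supply slope = (32.95 − 23.2)/(93 − 28) = 0.15, so p = 19 + 0.15q.
Competitive equilibrium: 36.2 − 0.13q = 19 + 0.15q → q* = 61.4286, p* = 28.2143.
With the tax, the buyer price exceeds the seller price by 3.2: (36.2 − 0.13q) − (19 + 0.15q) = 3.2 → q' = 50.
Δq = 61.4286 − 50 = 11.4286; the wedge equals the tax, 3.2.
DWL = ½ × 11.4286 × 3.2 = 18.29.

18.29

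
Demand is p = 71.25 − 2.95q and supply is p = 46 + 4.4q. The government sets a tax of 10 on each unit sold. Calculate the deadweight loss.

Competitive equilibrium: 71.25 − 2.95q = 46 + 4.4q → q* = 3.4354, p* = 61.1156.
With the tax, the buyer price exceeds the seller price by 10: (71.25 − 2.95q) − (46 + 4.4q) = 10 → q' = 2.0748.
Δq = 3.4354 − 2.0748 = 1.3606; the wedge equals the tax, 10.
Deadweight loss = ½ × 1.3606 × 10 = 6.80.

6.80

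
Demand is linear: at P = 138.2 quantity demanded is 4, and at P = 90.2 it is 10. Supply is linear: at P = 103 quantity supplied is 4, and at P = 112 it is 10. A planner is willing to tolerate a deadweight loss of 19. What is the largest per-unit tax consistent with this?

19

Demand slope = (90.2 − 138.2)/(10 − 4) = −8, so P = 170.2 − 8Q.
Supply slope = (112 − 103)/(10 − 4) = 1.5, so P = 97 + 1.5Q.
Competitive equilibrium: 170.2 − 8Q = 97 + 1.5Q → Q* = 7.7053, P* = 108.5579.
A tax t gives ΔQ = t/9.5 and wedge t, so DWL = t²/19.
t²/19 = 19 → t² = 361 → t = 19.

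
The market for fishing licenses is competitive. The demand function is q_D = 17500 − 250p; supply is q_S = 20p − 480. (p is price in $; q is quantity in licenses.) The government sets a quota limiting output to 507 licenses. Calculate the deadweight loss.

In inverse form: demand p = 70 − 0.004q, supply p = 24 + 0.05q.
Competitive equilibrium: 70 − 0.004q = 24 + 0.05q → q* = 851.8519, p* = 66.5926.
At q = 507: demand price = 70 − 0.004·507 = 67.972; supply price = 24 + 0.05·507 = 49.35.
Δq = 851.8519 − 507 = 344.8519; wedge = 67.972 − 49.35 = 18.622.
The triangle = ½ × 344.8519 × 18.622 = $3210.92.

$3210.92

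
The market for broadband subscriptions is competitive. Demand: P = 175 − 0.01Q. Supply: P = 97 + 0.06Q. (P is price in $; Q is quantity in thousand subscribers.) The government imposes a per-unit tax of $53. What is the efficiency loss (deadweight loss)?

$20064.29 thousand

Competitive equilibrium: 175 − 0.01Q = 97 + 0.06Q → Q* = 1114.28571, P* = 163.85714.
With the tax, the buyer price exceeds the seller price by 53: (175 − 0.01Q) − (97 + 0.06Q) = 53 → Q' = 357.14286.
ΔQ = 1114.28571 − 357.14286 = 757.14285; the wedge equals the tax, 53.
DWL = ½ × 757.14285 × 53 = $20064.29 thousand.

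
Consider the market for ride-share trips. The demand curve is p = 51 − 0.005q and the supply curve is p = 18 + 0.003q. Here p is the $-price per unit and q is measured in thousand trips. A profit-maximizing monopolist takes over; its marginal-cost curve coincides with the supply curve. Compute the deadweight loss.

Competitive equilibrium: 51 − 0.005q = 18 + 0.003q → q* = 4125, p* = 30.375.
Marginal revenue: MR = 51 − 0.01q. Set MR = MC: 51 − 0.01q = 18 + 0.003q → q_m = 2538.46154.
Price p_m = 51 − 0.005·2538.46154 = 38.30769; MC(q_m) = 18 + 0.003·2538.46154 = 25.61538.
Competitive q* = 4125, so Δq = 1586.53846; wedge = 38.30769 − 25.61538 = 12.69231.
DWL = ½ × 1586.53846 × 12.69231 = $10068.42 thousand.

$10068.42 thousand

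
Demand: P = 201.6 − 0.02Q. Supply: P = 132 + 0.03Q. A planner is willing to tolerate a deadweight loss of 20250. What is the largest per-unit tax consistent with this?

Competitive equilibrium: 201.6 − 0.02Q = 132 + 0.03Q → Q* = 1392, P* = 173.76.
A tax t gives ΔQ = t/0.05 and wedge t, so DWL = t²/0.1.
t²/0.1 = 20250 → t² = 2025 → t = 45.

45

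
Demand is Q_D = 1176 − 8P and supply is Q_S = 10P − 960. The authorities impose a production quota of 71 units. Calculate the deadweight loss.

2726.11

In inverse form: demand P = 147 − 0.125Q, supply P = 96 + 0.1Q.
Competitive equilibrium: 147 − 0.125Q = 96 + 0.1Q → Q* = 226.6667, P* = 118.6667.
At Q = 71: demand price = 147 − 0.125·71 = 138.125; supply price = 96 + 0.1·71 = 103.1.
ΔQ = 226.6667 − 71 = 155.6667; wedge = 138.125 − 103.1 = 35.025.
The triangle = ½ × 155.6667 × 35.025 = 2726.11.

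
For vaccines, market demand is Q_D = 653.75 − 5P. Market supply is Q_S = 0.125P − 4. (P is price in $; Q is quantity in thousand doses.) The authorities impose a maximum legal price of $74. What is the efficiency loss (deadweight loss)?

$189.18 thousand

In inverse form: demand P = 130.75 − 0.2Q, supply P = 32 + 8Q.
Competitive equilibrium: 130.75 − 0.2Q = 32 + 8Q → Q* = 12.0427, P* = 128.3415.
At the ceiling P = 74, quantity supplied = (74 − 32)/8 = 5.25.
Willingness to pay at Q' = 5.25: 130.75 − 0.2·5.25 = 129.7.
ΔQ = 12.0427 − 5.25 = 6.7927; wedge = 129.7 − 74 = 55.7.
Welfare loss = ½ × 6.7927 × 55.7 = $189.18 thousand.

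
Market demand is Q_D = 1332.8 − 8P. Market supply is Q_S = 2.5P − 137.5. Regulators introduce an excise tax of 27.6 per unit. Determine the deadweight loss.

In inverse form: demand P = 166.6 − 0.125Q, supply P = 55 + 0.4Q.
Competitive equilibrium: 166.6 − 0.125Q = 55 + 0.4Q → Q* = 212.5714, P* = 140.0286.
With the tax, the buyer price exceeds the seller price by 27.6: (166.6 − 0.125Q) − (55 + 0.4Q) = 27.6 → Q' = 160.
ΔQ = 212.5714 − 160 = 52.5714; the wedge equals the tax, 27.6.
The triangle = ½ × 52.5714 × 27.6 = 725.49.

725.49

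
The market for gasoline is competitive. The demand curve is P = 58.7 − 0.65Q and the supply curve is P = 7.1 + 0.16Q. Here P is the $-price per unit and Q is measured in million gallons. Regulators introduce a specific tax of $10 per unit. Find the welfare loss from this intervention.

$61.73 million

Competitive equilibrium: 58.7 − 0.65Q = 7.1 + 0.16Q → Q* = 63.7037, P* = 17.2926.
With the tax, the buyer price exceeds the seller price by 10: (58.7 − 0.65Q) − (7.1 + 0.16Q) = 10 → Q' = 51.358.
ΔQ = 63.7037 − 51.358 = 12.3457; the wedge equals the tax, 10.
DWL = ½ × 12.3457 × 10 = $61.73 million.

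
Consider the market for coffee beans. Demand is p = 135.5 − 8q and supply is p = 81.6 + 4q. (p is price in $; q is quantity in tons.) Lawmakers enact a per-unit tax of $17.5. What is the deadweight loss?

$12.76

Competitive equilibrium: 135.5 − 8q = 81.6 + 4q → q* = 4.4917, p* = 99.5667.
With the tax, the buyer price exceeds the seller price by 17.5: (135.5 − 8q) − (81.6 + 4q) = 17.5 → q' = 3.0333.
Δq = 4.4917 − 3.0333 = 1.4584; the wedge equals the tax, 17.5.
The triangle = ½ × 1.4584 × 17.5 = $12.76.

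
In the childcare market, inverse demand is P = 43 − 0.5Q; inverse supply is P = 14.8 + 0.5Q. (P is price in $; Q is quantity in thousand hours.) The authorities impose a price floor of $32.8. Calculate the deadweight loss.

Competitive equilibrium: 43 − 0.5Q = 14.8 + 0.5Q → Q* = 28.2, P* = 28.9.
At the floor P = 32.8, quantity demanded = (43 − 32.8)/0.5 = 20.4.
Sellers' marginal cost at Q' = 20.4: 14.8 + 0.5·20.4 = 25.
ΔQ = 28.2 − 20.4 = 7.8; wedge = 32.8 − 25 = 7.8.
Welfare loss = ½ × 7.8 × 7.8 = $30.42 thousand.

$30.42 thousand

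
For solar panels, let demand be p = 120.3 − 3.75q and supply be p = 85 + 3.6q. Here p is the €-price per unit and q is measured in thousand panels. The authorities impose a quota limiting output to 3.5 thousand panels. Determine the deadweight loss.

Competitive equilibrium: 120.3 − 3.75q = 85 + 3.6q → q* = 4.8027, p* = 102.2898.
At q = 3.5: demand price = 120.3 − 3.75·3.5 = 107.175; supply price = 85 + 3.6·3.5 = 97.6.
Δq = 4.8027 − 3.5 = 1.3027; wedge = 107.175 − 97.6 = 9.575.
Welfare loss = ½ × 1.3027 × 9.575 = €6.24 thousand.

€6.24 thousand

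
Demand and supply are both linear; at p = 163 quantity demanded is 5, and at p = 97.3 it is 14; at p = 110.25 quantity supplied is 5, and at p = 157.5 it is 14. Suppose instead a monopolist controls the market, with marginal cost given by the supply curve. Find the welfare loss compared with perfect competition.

Demand slope = (97.3 − 163)/(14 − 5) = −7.3, so p = 199.5 − 7.3q.
Supply slope = (157.5 − 110.25)/(14 − 5) = 5.25, so p = 84 + 5.25q.
Competitive equilibrium: 199.5 − 7.3q = 84 + 5.25q → q* = 9.2032, p* = 132.3167.
Marginal revenue: MR = 199.5 − 14.6q. Set MR = MC: 199.5 − 14.6q = 84 + 5.25q → q_m = 5.8186.
Price p_m = 199.5 − 7.3·5.8186 = 157.0242; MC(q_m) = 84 + 5.25·5.8186 = 114.5477.
Competitive q* = 9.2032, so Δq = 3.3846; wedge = 157.0242 − 114.5477 = 42.4765.
Welfare loss = ½ × 3.3846 × 42.4765 = 71.88.

71.88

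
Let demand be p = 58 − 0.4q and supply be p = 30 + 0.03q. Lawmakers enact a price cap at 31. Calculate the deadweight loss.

217.18

Competitive equilibrium: 58 − 0.4q = 30 + 0.03q → q* = 65.1163, p* = 31.9535.
At the ceiling p = 31, quantity supplied = (31 − 30)/0.03 = 33.3333.
Willingness to pay at q' = 33.3333: 58 − 0.4·33.3333 = 44.6667.
Δq = 65.1163 − 33.3333 = 31.783; wedge = 44.6667 − 31 = 13.6667.
Deadweight loss = ½ × 31.783 × 13.6667 = 217.18.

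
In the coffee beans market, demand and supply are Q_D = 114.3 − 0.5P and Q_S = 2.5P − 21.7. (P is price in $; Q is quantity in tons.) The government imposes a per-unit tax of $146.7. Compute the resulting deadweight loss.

$4483.52

In inverse form: demand P = 228.6 − 2Q, supply P = 8.68 + 0.4Q.
Competitive equilibrium: 228.6 − 2Q = 8.68 + 0.4Q → Q* = 91.6333, P* = 45.3333.
With the tax, the buyer price exceeds the seller price by 146.7: (228.6 − 2Q) − (8.68 + 0.4Q) = 146.7 → Q' = 30.5083.
ΔQ = 91.6333 − 30.5083 = 61.125; the wedge equals the tax, 146.7.
Welfare loss = ½ × 61.125 × 146.7 = $4483.52.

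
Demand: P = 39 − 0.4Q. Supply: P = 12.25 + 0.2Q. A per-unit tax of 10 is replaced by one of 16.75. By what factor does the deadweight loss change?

Competitive equilibrium: 39 − 0.4Q = 12.25 + 0.2Q → Q* = 44.5833, P* = 21.1667.
For a per-unit tax t: ΔQ = t/0.6, so DWL = ½·t·(t/0.6) = t²/1.2.
At t = 10: DWL = 83.333. At t = 16.75: DWL = 233.802.
Ratio = (16.75/10)² = 2.806.

2.806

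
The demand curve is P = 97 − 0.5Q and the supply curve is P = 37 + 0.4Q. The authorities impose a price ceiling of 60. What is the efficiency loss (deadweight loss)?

Competitive equilibrium: 97 − 0.5Q = 37 + 0.4Q → Q* = 66.6667, P* = 63.6667.
At the ceiling P = 60, quantity supplied = (60 − 37)/0.4 = 57.5.
Willingness to pay at Q' = 57.5: 97 − 0.5·57.5 = 68.25.
ΔQ = 66.6667 − 57.5 = 9.1667; wedge = 68.25 − 60 = 8.25.
DWL = ½ × 9.1667 × 8.25 = 37.81.

37.81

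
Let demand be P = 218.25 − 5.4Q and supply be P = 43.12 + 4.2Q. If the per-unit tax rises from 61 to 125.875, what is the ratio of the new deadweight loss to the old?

4.258

Competitive equilibrium: 218.25 − 5.4Q = 43.12 + 4.2Q → Q* = 18.2427, P* = 119.7394.
For a per-unit tax t: ΔQ = t/9.6, so DWL = ½·t·(t/9.6) = t²/19.2.
At t = 61: DWL = 193.802. At t = 125.875: DWL = 825.235.
Ratio = (125.875/61)² = 4.258.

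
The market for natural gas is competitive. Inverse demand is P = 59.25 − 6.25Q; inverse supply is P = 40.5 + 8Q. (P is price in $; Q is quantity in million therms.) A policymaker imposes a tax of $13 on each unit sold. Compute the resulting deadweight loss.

Competitive equilibrium: 59.25 − 6.25Q = 40.5 + 8Q → Q* = 1.3158, P* = 51.0263.
With the tax, the buyer price exceeds the seller price by 13: (59.25 − 6.25Q) − (40.5 + 8Q) = 13 → Q' = 0.4035.
ΔQ = 1.3158 − 0.4035 = 0.9123; the wedge equals the tax, 13.
DWL = ½ × 0.9123 × 13 = $5.93 million.

$5.93 million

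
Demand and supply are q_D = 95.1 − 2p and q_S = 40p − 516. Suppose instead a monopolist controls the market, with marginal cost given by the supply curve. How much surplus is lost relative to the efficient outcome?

272.09

In inverse form: demand p = 47.55 − 0.5q, supply p = 12.9 + 0.025q.
Competitive equilibrium: 47.55 − 0.5q = 12.9 + 0.025q → q* = 66, p* = 14.55.
Marginal revenue: MR = 47.55 − q. Set MR = MC: 47.55 − q = 12.9 + 0.025q → q_m = 33.8049.
Price p_m = 47.55 − 0.5·33.8049 = 30.6476; MC(q_m) = 12.9 + 0.025·33.8049 = 13.7451.
Competitive q* = 66, so Δq = 32.1951; wedge = 30.6476 − 13.7451 = 16.9025.
Welfare loss = ½ × 32.1951 × 16.9025 = 272.09.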